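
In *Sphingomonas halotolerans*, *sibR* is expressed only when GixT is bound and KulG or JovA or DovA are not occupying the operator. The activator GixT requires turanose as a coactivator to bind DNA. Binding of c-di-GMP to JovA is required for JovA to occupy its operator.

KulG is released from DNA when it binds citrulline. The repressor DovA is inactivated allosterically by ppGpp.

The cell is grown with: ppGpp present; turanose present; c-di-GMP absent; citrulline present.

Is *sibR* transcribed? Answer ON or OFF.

Citrulline is present, so KulG is inactive.
Turanose is present, so GixT is active.
c-di-GMP is absent, so JovA is inactive.
ppGpp is present, so DovA is inactive.
No repressor is bound and GixT is active, so *sibR* is transcribed.

ON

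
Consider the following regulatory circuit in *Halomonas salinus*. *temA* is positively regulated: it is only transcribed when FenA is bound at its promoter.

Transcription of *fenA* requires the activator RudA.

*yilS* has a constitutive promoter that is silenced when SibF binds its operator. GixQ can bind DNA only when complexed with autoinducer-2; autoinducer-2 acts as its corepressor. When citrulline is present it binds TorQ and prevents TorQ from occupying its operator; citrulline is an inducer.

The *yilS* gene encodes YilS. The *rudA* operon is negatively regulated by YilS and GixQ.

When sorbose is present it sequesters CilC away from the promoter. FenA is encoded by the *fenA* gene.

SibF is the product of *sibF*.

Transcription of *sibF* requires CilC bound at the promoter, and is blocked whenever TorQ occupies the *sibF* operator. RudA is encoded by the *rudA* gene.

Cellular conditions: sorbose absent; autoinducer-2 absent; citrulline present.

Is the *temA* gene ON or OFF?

Sorbose is absent, so CilC is active.
Citrulline is present, so TorQ is inactive.
No repressor is bound and CilC is active, so *sibF* is transcribed.
So SibF is produced and active.
With repressor SibF bound, *yilS* is not transcribed.
So YilS is not produced.
Autoinducer-2 is absent, so GixQ is inactive.
With no repressor bound, *rudA* is transcribed.
So RudA is produced and active.
No repressor is bound and RudA is active, so *fenA* is transcribed.
So FenA is produced and active.
No repressor is bound and FenA is active, so *temA* is transcribed.

ON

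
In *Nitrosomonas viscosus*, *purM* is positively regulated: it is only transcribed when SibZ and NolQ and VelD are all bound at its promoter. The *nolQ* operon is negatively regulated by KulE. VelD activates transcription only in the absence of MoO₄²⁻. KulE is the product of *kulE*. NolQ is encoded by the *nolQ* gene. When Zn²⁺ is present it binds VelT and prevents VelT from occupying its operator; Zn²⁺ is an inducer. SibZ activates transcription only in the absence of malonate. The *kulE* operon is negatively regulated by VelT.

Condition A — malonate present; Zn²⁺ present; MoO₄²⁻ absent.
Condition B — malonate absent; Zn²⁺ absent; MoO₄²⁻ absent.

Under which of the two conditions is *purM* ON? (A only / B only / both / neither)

B only

Condition A:
Malonate is present, so SibZ is inactive.
Zn²⁺ is present, so VelT is inactive.
With no repressor bound, *kulE* is transcribed.
So KulE is produced and active.
With repressor KulE bound, *nolQ* is not transcribed.
So NolQ is not produced.
MoO₄²⁻ is absent, so VelD is active.
Required activator SibZ is absent, so *purM* is not transcribed.
→ *purM* is OFF in A.
Condition B:
Malonate is absent, so SibZ is active.
Zn²⁺ is absent, so VelT is active.
With repressor VelT bound, *kulE* is not transcribed.
So KulE is not produced.
With no repressor bound, *nolQ* is transcribed.
So NolQ is produced and active.
MoO₄²⁻ is absent, so VelD is active.
No repressor is bound and SibZ and NolQ and VelD are active, so *purM* is transcribed.
→ *purM* is ON in B.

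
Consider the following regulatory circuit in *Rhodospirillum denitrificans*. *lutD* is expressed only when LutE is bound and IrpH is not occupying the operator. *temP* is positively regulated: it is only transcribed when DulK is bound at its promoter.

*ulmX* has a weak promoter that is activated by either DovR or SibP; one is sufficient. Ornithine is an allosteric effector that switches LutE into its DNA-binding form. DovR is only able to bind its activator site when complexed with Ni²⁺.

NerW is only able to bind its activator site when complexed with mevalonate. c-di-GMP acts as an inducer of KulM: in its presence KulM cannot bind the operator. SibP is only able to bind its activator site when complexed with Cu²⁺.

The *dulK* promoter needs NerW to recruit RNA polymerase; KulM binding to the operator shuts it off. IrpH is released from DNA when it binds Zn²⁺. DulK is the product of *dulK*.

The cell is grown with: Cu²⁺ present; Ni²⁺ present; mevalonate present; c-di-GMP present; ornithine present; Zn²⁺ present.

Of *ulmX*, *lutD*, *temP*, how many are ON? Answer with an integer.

3

Ni²⁺ is present, so DovR is active.
Cu²⁺ is present, so SibP is active.
Activator DovR is present, so *ulmX* is transcribed.
→ *ulmX* is ON.
Ornithine is present, so LutE is active.
Zn²⁺ is present, so IrpH is inactive.
No repressor is bound and LutE is active, so *lutD* is transcribed.
→ *lutD* is ON.
c-di-GMP is present, so KulM is inactive.
Mevalonate is present, so NerW is active.
No repressor is bound and NerW is active, so *dulK* is transcribed.
So DulK is produced and active.
No repressor is bound and DulK is active, so *temP* is transcribed.
→ *temP* is ON.
3 of the 3 genes are transcribed.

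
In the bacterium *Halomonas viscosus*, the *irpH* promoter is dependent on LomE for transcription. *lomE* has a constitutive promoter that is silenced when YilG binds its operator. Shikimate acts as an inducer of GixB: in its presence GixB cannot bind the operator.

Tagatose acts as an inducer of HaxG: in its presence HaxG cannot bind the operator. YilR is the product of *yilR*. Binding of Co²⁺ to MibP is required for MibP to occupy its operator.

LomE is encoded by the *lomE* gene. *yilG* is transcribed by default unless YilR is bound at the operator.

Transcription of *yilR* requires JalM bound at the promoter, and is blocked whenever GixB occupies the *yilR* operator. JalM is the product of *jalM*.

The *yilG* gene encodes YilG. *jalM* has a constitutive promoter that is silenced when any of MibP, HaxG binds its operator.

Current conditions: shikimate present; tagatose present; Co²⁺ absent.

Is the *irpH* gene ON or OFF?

ON

Co²⁺ is absent, so MibP is inactive.
Tagatose is present, so HaxG is inactive.
With no repressor bound, *jalM* is transcribed.
So JalM is produced and active.
Shikimate is present, so GixB is inactive.
No repressor is bound and JalM is active, so *yilR* is transcribed.
So YilR is produced and active.
With repressor YilR bound, *yilG* is not transcribed.
So YilG is not produced.
With no repressor bound, *lomE* is transcribed.
So LomE is produced and active.
No repressor is bound and LomE is active, so *irpH* is transcribed.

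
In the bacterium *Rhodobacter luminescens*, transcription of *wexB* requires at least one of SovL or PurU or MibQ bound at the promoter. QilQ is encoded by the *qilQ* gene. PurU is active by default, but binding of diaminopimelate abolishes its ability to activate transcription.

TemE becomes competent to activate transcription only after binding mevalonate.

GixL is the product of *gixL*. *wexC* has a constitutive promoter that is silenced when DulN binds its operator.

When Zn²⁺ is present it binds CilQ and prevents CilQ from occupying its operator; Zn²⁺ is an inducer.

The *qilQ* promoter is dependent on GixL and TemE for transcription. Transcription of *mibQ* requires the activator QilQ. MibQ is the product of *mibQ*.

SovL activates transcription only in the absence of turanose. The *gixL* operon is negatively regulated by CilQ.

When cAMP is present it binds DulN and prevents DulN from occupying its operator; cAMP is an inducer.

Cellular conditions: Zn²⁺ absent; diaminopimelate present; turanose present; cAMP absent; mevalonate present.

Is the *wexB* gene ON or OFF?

OFF

Turanose is present, so SovL is inactive.
Diaminopimelate is present, so PurU is inactive.
Zn²⁺ is absent, so CilQ is active.
With repressor CilQ bound, *gixL* is not transcribed.
So GixL is not produced.
Mevalonate is present, so TemE is active.
Required activator GixL is absent, so *qilQ* is not transcribed.
So QilQ is not produced.
Required activator QilQ is absent, so *mibQ* is not transcribed.
So MibQ is not produced.
No activator is available at the *wexB* promoter, so *wexB* is not transcribed.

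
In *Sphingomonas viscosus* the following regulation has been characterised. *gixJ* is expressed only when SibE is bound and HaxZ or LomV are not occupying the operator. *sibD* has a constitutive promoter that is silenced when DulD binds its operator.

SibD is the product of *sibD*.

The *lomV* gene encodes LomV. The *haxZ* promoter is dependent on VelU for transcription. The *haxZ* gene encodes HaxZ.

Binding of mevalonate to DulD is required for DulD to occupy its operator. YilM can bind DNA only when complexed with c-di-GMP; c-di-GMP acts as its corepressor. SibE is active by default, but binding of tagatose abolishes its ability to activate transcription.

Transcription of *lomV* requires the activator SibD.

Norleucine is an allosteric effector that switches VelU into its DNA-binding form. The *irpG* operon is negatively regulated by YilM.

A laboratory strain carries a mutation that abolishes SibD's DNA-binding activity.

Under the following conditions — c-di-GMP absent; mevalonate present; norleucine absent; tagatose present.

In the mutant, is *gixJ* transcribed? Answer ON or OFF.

OFF

Norleucine is absent, so VelU is inactive.
Required activator VelU is absent, so *haxZ* is not transcribed.
So HaxZ is not produced.
SibD is non-functional in this strain, so it has no effect.
Required activator SibD is absent, so *lomV* is not transcribed.
So LomV is not produced.
Tagatose is present, so SibE is inactive.
Required activator SibE is absent, so *gixJ* is not transcribed.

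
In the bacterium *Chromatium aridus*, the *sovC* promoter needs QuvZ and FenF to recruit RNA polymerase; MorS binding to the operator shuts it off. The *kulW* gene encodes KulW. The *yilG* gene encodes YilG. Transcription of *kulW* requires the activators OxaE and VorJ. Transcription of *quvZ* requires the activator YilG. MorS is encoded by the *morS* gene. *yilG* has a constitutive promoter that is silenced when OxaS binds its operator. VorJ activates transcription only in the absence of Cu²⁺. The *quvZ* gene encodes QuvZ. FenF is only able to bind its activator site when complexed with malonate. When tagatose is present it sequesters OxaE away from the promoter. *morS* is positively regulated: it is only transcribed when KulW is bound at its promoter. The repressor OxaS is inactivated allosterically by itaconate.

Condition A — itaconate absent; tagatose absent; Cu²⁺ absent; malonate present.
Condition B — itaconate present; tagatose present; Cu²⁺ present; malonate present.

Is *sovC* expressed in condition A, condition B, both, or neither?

B only

Condition A:
Itaconate is absent, so OxaS is active.
With repressor OxaS bound, *yilG* is not transcribed.
So YilG is not produced.
Required activator YilG is absent, so *quvZ* is not transcribed.
So QuvZ is not produced.
Tagatose is absent, so OxaE is active.
Cu²⁺ is absent, so VorJ is active.
No repressor is bound and OxaE and VorJ are active, so *kulW* is transcribed.
So KulW is produced and active.
No repressor is bound and KulW is active, so *morS* is transcribed.
So MorS is produced and active.
Malonate is present, so FenF is active.
With repressor MorS bound, *sovC* is not transcribed.
→ *sovC* is OFF in A.
Condition B:
Itaconate is present, so OxaS is inactive.
With no repressor bound, *yilG* is transcribed.
So YilG is produced and active.
No repressor is bound and YilG is active, so *quvZ* is transcribed.
So QuvZ is produced and active.
Tagatose is present, so OxaE is inactive.
Cu²⁺ is present, so VorJ is inactive.
Required activator OxaE is absent, so *kulW* is not transcribed.
So KulW is not produced.
Required activator KulW is absent, so *morS* is not transcribed.
So MorS is not produced.
Malonate is present, so FenF is active.
No repressor is bound and QuvZ and FenF are active, so *sovC* is transcribed.
→ *sovC* is ON in B.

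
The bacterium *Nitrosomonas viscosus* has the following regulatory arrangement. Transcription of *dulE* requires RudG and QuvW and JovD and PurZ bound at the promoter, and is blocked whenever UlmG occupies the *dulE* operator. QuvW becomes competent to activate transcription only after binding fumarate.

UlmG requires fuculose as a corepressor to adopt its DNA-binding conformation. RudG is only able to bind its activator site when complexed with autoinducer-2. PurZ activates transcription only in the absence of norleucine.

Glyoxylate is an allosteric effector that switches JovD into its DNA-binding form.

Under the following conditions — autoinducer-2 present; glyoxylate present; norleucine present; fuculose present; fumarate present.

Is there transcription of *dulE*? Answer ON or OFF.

Autoinducer-2 is present, so RudG is active.
Fumarate is present, so QuvW is active.
Glyoxylate is present, so JovD is active.
Norleucine is present, so PurZ is inactive.
Fuculose is present, so UlmG is active.
With repressor UlmG bound, *dulE* is not transcribed.

OFF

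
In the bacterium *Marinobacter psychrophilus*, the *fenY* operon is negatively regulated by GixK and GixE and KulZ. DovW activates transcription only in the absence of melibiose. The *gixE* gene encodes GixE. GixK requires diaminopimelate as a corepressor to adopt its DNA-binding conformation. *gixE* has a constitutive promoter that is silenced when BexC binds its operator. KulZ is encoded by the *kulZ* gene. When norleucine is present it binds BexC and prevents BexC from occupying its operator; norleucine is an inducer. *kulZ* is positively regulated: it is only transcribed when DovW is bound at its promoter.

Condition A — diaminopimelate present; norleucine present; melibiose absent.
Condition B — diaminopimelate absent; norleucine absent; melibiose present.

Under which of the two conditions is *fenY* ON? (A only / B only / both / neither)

B only

Condition A:
Diaminopimelate is present, so GixK is active.
Norleucine is present, so BexC is inactive.
With no repressor bound, *gixE* is transcribed.
So GixE is produced and active.
Melibiose is absent, so DovW is active.
No repressor is bound and DovW is active, so *kulZ* is transcribed.
So KulZ is produced and active.
With repressor GixK bound, *fenY* is not transcribed.
→ *fenY* is OFF in A.
Condition B:
Diaminopimelate is absent, so GixK is inactive.
Norleucine is absent, so BexC is active.
With repressor BexC bound, *gixE* is not transcribed.
So GixE is not produced.
Melibiose is present, so DovW is inactive.
Required activator DovW is absent, so *kulZ* is not transcribed.
So KulZ is not produced.
With no repressor bound, *fenY* is transcribed.
→ *fenY* is ON in B.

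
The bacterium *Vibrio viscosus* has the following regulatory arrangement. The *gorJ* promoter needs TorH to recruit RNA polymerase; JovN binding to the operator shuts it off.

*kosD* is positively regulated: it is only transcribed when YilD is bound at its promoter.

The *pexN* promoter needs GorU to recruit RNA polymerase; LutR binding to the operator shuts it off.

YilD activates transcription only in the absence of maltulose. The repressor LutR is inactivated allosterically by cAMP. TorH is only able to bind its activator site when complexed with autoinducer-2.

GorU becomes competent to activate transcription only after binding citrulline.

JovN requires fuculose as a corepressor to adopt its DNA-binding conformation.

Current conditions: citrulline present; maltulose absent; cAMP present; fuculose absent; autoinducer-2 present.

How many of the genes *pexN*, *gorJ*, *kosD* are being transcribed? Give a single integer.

3

Citrulline is present, so GorU is active.
cAMP is present, so LutR is inactive.
No repressor is bound and GorU is active, so *pexN* is transcribed.
→ *pexN* is ON.
Fuculose is absent, so JovN is inactive.
Autoinducer-2 is present, so TorH is active.
No repressor is bound and TorH is active, so *gorJ* is transcribed.
→ *gorJ* is ON.
Maltulose is absent, so YilD is active.
No repressor is bound and YilD is active, so *kosD* is transcribed.
→ *kosD* is ON.
3 of the 3 genes are transcribed.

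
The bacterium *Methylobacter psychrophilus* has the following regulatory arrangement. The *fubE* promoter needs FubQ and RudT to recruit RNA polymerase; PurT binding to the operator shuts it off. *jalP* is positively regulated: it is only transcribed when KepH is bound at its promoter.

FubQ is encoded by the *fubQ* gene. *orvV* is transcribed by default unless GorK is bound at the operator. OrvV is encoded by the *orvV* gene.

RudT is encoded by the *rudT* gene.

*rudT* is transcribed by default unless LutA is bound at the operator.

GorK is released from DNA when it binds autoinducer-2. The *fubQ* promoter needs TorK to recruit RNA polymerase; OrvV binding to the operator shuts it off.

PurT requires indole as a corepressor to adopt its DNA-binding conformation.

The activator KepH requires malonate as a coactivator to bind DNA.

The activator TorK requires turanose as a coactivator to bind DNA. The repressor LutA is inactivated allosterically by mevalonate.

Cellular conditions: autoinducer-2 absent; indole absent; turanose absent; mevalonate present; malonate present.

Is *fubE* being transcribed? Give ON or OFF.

OFF

Autoinducer-2 is absent, so GorK is active.
With repressor GorK bound, *orvV* is not transcribed.
So OrvV is not produced.
Turanose is absent, so TorK is inactive.
Required activator TorK is absent, so *fubQ* is not transcribed.
So FubQ is not produced.
Mevalonate is present, so LutA is inactive.
With no repressor bound, *rudT* is transcribed.
So RudT is produced and active.
Indole is absent, so PurT is inactive.
Required activator FubQ is absent, so *fubE* is not transcribed.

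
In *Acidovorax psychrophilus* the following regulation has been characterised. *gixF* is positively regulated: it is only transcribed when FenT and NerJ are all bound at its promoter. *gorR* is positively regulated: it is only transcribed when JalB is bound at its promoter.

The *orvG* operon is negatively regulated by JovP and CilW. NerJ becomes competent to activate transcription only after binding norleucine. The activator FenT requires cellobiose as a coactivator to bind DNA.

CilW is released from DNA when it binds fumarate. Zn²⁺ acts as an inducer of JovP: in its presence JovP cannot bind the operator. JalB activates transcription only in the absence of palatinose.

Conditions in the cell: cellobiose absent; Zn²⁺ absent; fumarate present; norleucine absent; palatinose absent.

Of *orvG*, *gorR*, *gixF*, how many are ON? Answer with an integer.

Zn²⁺ is absent, so JovP is active.
Fumarate is present, so CilW is inactive.
With repressor JovP bound, *orvG* is not transcribed.
→ *orvG* is OFF.
Palatinose is absent, so JalB is active.
No repressor is bound and JalB is active, so *gorR* is transcribed.
→ *gorR* is ON.
Cellobiose is absent, so FenT is inactive.
Norleucine is absent, so NerJ is inactive.
Required activator FenT is absent, so *gixF* is not transcribed.
→ *gixF* is OFF.
1 of the 3 genes is transcribed.

1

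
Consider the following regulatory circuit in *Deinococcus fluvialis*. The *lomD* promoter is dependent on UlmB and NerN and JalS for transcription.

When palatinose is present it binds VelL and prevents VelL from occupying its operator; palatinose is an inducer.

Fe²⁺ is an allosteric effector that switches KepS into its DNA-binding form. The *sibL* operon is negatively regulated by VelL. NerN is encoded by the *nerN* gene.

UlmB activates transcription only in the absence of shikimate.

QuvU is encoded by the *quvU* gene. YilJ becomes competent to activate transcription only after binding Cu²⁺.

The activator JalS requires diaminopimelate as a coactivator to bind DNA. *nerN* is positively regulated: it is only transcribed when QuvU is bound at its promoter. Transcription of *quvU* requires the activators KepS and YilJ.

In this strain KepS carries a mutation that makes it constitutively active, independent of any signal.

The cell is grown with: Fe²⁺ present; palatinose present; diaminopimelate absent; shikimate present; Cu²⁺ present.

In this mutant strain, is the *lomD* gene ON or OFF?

OFF

Shikimate is present, so UlmB is inactive.
KepS is constitutively active in this strain.
Cu²⁺ is present, so YilJ is active.
No repressor is bound and KepS and YilJ are active, so *quvU* is transcribed.
So QuvU is produced and active.
No repressor is bound and QuvU is active, so *nerN* is transcribed.
So NerN is produced and active.
Diaminopimelate is absent, so JalS is inactive.
Required activator UlmB is absent, so *lomD* is not transcribed.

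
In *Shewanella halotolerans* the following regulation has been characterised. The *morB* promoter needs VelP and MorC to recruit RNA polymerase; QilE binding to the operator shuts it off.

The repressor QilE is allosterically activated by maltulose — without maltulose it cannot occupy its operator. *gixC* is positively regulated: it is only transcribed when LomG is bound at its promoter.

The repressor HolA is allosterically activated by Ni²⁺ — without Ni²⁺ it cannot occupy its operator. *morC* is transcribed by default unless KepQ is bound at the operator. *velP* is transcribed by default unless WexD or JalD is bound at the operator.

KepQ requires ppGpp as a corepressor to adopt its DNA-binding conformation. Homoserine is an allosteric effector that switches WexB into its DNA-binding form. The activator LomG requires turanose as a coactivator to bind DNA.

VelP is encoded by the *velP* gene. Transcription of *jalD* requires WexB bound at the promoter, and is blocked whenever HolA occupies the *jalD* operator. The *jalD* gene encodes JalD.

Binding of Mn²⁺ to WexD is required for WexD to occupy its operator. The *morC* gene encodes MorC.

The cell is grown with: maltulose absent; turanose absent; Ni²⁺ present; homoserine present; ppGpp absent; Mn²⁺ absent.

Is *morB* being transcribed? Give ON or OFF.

Mn²⁺ is absent, so WexD is inactive.
Homoserine is present, so WexB is active.
Ni²⁺ is present, so HolA is active.
With repressor HolA bound, *jalD* is not transcribed.
So JalD is not produced.
With no repressor bound, *velP* is transcribed.
So VelP is produced and active.
Maltulose is absent, so QilE is inactive.
ppGpp is absent, so KepQ is inactive.
With no repressor bound, *morC* is transcribed.
So MorC is produced and active.
No repressor is bound and VelP and MorC are active, so *morB* is transcribed.

ON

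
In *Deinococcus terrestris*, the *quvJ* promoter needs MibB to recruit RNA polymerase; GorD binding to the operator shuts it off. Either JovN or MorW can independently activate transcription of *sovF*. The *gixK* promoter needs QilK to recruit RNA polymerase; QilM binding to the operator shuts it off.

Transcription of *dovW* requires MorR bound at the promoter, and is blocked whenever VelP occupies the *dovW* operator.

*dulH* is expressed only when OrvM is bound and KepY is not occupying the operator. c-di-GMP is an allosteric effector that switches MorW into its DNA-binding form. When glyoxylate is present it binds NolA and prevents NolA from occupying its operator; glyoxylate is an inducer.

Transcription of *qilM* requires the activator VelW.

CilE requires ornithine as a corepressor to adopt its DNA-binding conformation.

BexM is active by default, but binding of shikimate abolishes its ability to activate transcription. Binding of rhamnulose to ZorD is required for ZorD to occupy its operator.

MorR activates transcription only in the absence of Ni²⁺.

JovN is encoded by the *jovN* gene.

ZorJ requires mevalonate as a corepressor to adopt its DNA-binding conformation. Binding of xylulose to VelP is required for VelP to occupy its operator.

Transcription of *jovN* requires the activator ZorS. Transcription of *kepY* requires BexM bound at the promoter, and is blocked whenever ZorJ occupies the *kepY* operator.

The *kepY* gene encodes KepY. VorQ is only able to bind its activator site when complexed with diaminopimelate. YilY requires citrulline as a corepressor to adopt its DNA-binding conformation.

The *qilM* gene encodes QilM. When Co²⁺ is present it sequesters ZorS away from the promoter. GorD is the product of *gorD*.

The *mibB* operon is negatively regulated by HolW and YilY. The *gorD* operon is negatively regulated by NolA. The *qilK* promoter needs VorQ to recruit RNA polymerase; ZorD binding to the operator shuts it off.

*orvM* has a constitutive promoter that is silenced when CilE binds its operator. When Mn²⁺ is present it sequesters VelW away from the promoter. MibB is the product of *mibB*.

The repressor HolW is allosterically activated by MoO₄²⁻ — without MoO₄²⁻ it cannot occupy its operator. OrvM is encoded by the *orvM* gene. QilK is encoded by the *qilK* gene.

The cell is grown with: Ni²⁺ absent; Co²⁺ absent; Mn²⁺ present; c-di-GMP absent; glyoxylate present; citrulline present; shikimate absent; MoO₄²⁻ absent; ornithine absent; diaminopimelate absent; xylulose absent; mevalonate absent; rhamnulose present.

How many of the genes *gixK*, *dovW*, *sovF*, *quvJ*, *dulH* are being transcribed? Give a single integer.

2

Mn²⁺ is present, so VelW is inactive.
Required activator VelW is absent, so *qilM* is not transcribed.
So QilM is not produced.
Rhamnulose is present, so ZorD is active.
Diaminopimelate is absent, so VorQ is inactive.
With repressor ZorD bound, *qilK* is not transcribed.
So QilK is not produced.
Required activator QilK is absent, so *gixK* is not transcribed.
→ *gixK* is OFF.
Xylulose is absent, so VelP is inactive.
Ni²⁺ is absent, so MorR is active.
No repressor is bound and MorR is active, so *dovW* is transcribed.
→ *dovW* is ON.
Co²⁺ is absent, so ZorS is active.
No repressor is bound and ZorS is active, so *jovN* is transcribed.
So JovN is produced and active.
c-di-GMP is absent, so MorW is inactive.
Activator JovN is present, so *sovF* is transcribed.
→ *sovF* is ON.
Glyoxylate is present, so NolA is inactive.
With no repressor bound, *gorD* is transcribed.
So GorD is produced and active.
MoO₄²⁻ is absent, so HolW is inactive.
Citrulline is present, so YilY is active.
With repressor YilY bound, *mibB* is not transcribed.
So MibB is not produced.
With repressor GorD bound, *quvJ* is not transcribed.
→ *quvJ* is OFF.
Shikimate is absent, so BexM is active.
Mevalonate is absent, so ZorJ is inactive.
No repressor is bound and BexM is active, so *kepY* is transcribed.
So KepY is produced and active.
Ornithine is absent, so CilE is inactive.
With no repressor bound, *orvM* is transcribed.
So OrvM is produced and active.
With repressor KepY bound, *dulH* is not transcribed.
→ *dulH* is OFF.
2 of the 5 genes are transcribed.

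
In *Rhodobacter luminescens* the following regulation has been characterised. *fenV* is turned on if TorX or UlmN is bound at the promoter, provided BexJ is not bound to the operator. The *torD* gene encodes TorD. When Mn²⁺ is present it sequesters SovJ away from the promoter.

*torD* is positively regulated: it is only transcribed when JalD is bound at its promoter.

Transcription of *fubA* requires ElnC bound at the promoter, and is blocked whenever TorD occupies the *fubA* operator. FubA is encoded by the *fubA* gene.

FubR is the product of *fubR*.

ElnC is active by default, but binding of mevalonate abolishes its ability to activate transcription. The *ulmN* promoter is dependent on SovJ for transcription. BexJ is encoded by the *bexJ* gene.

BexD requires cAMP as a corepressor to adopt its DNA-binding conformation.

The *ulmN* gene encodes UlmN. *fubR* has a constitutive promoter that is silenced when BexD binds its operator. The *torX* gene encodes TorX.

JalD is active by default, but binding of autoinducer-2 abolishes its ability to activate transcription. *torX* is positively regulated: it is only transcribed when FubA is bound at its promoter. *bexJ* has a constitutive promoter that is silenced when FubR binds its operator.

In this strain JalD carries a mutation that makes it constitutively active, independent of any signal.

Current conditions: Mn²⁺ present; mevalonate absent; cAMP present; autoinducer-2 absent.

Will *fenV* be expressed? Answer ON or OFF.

JalD is constitutively active in this strain.
No repressor is bound and JalD is active, so *torD* is transcribed.
So TorD is produced and active.
Mevalonate is absent, so ElnC is active.
With repressor TorD bound, *fubA* is not transcribed.
So FubA is not produced.
Required activator FubA is absent, so *torX* is not transcribed.
So TorX is not produced.
cAMP is present, so BexD is active.
With repressor BexD bound, *fubR* is not transcribed.
So FubR is not produced.
With no repressor bound, *bexJ* is transcribed.
So BexJ is produced and active.
Mn²⁺ is present, so SovJ is inactive.
Required activator SovJ is absent, so *ulmN* is not transcribed.
So UlmN is not produced.
With repressor BexJ bound, *fenV* is not transcribed.

OFF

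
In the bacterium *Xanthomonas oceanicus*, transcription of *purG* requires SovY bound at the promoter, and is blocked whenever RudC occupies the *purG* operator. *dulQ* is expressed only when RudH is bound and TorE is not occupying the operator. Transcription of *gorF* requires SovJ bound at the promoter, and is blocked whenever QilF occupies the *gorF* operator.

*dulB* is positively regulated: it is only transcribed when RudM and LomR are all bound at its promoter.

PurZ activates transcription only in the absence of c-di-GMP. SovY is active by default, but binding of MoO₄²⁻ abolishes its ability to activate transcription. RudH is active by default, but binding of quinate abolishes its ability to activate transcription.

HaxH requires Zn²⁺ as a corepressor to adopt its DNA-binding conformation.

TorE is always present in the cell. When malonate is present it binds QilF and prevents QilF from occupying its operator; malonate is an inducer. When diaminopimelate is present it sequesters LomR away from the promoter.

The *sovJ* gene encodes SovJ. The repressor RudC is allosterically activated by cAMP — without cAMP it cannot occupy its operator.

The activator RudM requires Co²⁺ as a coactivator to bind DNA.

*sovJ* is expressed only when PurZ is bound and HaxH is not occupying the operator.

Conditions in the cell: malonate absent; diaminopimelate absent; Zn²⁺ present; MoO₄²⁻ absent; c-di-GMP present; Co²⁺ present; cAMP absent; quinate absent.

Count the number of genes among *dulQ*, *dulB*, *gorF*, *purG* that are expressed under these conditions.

TorE is produced constitutively and is active.
Quinate is absent, so RudH is active.
With repressor TorE bound, *dulQ* is not transcribed.
→ *dulQ* is OFF.
Co²⁺ is present, so RudM is active.
Diaminopimelate is absent, so LomR is active.
No repressor is bound and RudM and LomR are active, so *dulB* is transcribed.
→ *dulB* is ON.
Malonate is absent, so QilF is active.
c-di-GMP is present, so PurZ is inactive.
Zn²⁺ is present, so HaxH is active.
With repressor HaxH bound, *sovJ* is not transcribed.
So SovJ is not produced.
With repressor QilF bound, *gorF* is not transcribed.
→ *gorF* is OFF.
MoO₄²⁻ is absent, so SovY is active.
cAMP is absent, so RudC is inactive.
No repressor is bound and SovY is active, so *purG* is transcribed.
→ *purG* is ON.
2 of the 4 genes are transcribed.

2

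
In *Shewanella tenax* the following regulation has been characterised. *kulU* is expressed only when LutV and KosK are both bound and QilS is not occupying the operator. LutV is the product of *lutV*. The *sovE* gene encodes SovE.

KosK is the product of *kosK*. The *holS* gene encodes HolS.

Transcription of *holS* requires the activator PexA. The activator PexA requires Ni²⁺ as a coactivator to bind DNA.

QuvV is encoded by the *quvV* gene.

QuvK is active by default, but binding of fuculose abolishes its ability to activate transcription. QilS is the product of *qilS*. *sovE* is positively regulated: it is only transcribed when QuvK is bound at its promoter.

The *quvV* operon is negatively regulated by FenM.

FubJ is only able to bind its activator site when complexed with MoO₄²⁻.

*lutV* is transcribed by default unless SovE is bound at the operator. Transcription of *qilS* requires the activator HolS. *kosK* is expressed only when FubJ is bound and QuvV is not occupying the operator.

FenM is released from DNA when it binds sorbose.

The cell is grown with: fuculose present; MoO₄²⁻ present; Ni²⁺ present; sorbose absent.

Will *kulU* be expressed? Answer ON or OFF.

Fuculose is present, so QuvK is inactive.
Required activator QuvK is absent, so *sovE* is not transcribed.
So SovE is not produced.
With no repressor bound, *lutV* is transcribed.
So LutV is produced and active.
MoO₄²⁻ is present, so FubJ is active.
Sorbose is absent, so FenM is active.
With repressor FenM bound, *quvV* is not transcribed.
So QuvV is not produced.
No repressor is bound and FubJ is active, so *kosK* is transcribed.
So KosK is produced and active.
Ni²⁺ is present, so PexA is active.
No repressor is bound and PexA is active, so *holS* is transcribed.
So HolS is produced and active.
No repressor is bound and HolS is active, so *qilS* is transcribed.
So QilS is produced and active.
With repressor QilS bound, *kulU* is not transcribed.

OFF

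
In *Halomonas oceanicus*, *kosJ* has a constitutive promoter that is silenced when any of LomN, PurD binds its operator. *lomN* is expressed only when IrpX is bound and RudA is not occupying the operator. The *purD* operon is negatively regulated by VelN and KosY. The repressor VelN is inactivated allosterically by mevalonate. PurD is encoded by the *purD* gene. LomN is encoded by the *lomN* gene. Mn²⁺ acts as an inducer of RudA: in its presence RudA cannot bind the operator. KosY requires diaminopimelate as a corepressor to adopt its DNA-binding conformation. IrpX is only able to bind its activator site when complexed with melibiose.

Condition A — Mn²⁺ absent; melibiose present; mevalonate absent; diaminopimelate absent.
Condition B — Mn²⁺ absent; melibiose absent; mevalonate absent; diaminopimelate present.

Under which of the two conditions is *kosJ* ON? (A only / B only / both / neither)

both

Condition A:
Mn²⁺ is absent, so RudA is active.
Melibiose is present, so IrpX is active.
With repressor RudA bound, *lomN* is not transcribed.
So LomN is not produced.
Mevalonate is absent, so VelN is active.
Diaminopimelate is absent, so KosY is inactive.
With repressor VelN bound, *purD* is not transcribed.
So PurD is not produced.
With no repressor bound, *kosJ* is transcribed.
→ *kosJ* is ON in A.
Condition B:
Mn²⁺ is absent, so RudA is active.
Melibiose is absent, so IrpX is inactive.
With repressor RudA bound, *lomN* is not transcribed.
So LomN is not produced.
Mevalonate is absent, so VelN is active.
Diaminopimelate is present, so KosY is active.
With repressor VelN bound, *purD* is not transcribed.
So PurD is not produced.
With no repressor bound, *kosJ* is transcribed.
→ *kosJ* is ON in B.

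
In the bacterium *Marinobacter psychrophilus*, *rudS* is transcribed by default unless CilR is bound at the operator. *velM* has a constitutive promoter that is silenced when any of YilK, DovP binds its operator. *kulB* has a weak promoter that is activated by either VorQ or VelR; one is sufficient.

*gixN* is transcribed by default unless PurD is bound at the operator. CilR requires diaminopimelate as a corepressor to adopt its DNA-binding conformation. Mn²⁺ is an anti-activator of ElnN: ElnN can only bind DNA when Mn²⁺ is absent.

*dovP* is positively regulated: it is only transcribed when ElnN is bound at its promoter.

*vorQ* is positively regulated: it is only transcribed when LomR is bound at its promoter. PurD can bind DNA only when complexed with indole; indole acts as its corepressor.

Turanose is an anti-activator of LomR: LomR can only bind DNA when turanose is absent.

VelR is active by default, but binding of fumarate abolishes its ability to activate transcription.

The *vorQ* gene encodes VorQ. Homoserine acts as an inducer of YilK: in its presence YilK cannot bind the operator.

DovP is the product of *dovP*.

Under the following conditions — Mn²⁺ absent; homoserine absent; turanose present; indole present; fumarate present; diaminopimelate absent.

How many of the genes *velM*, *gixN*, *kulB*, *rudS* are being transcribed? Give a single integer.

Homoserine is absent, so YilK is active.
Mn²⁺ is absent, so ElnN is active.
No repressor is bound and ElnN is active, so *dovP* is transcribed.
So DovP is produced and active.
With repressor YilK bound, *velM* is not transcribed.
→ *velM* is OFF.
Indole is present, so PurD is active.
With repressor PurD bound, *gixN* is not transcribed.
→ *gixN* is OFF.
Turanose is present, so LomR is inactive.
Required activator LomR is absent, so *vorQ* is not transcribed.
So VorQ is not produced.
Fumarate is present, so VelR is inactive.
No activator is available at the *kulB* promoter, so *kulB* is not transcribed.
→ *kulB* is OFF.
Diaminopimelate is absent, so CilR is inactive.
With no repressor bound, *rudS* is transcribed.
→ *rudS* is ON.
1 of the 4 genes is transcribed.

1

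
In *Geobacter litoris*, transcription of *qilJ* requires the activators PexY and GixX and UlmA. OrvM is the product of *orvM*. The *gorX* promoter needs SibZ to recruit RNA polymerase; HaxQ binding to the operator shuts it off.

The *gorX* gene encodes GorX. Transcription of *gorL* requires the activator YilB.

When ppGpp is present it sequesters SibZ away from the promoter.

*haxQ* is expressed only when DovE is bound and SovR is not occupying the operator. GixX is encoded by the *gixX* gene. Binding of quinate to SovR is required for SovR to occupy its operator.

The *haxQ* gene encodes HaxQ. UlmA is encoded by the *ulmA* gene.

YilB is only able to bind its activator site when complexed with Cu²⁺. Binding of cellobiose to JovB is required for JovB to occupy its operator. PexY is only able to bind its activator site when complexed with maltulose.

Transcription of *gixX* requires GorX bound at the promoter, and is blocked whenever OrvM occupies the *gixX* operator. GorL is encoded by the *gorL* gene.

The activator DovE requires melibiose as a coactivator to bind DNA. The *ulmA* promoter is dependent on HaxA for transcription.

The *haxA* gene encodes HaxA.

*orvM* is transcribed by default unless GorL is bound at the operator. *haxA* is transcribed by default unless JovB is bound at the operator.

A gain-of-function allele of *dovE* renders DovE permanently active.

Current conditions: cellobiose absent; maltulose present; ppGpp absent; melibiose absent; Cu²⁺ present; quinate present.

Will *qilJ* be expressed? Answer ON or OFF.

ON

Maltulose is present, so PexY is active.
Cu²⁺ is present, so YilB is active.
No repressor is bound and YilB is active, so *gorL* is transcribed.
So GorL is produced and active.
With repressor GorL bound, *orvM* is not transcribed.
So OrvM is not produced.
ppGpp is absent, so SibZ is active.
Quinate is present, so SovR is active.
DovE is constitutively active in this strain.
With repressor SovR bound, *haxQ* is not transcribed.
So HaxQ is not produced.
No repressor is bound and SibZ is active, so *gorX* is transcribed.
So GorX is produced and active.
No repressor is bound and GorX is active, so *gixX* is transcribed.
So GixX is produced and active.
Cellobiose is absent, so JovB is inactive.
With no repressor bound, *haxA* is transcribed.
So HaxA is produced and active.
No repressor is bound and HaxA is active, so *ulmA* is transcribed.
So UlmA is produced and active.
No repressor is bound and PexY and GixX and UlmA are active, so *qilJ* is transcribed.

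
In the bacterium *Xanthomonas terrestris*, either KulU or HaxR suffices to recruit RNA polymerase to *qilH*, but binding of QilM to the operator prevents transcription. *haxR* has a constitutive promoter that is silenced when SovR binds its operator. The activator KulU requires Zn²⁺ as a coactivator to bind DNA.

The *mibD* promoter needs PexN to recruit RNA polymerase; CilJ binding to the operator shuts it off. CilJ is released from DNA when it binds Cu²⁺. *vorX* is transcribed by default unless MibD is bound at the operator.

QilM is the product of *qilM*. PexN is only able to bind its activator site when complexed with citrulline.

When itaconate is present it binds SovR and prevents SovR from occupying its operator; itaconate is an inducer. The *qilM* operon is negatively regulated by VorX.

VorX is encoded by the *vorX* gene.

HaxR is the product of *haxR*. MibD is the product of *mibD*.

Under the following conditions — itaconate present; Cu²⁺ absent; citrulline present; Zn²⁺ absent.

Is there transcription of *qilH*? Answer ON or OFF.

Zn²⁺ is absent, so KulU is inactive.
Itaconate is present, so SovR is inactive.
With no repressor bound, *haxR* is transcribed.
So HaxR is produced and active.
Cu²⁺ is absent, so CilJ is active.
Citrulline is present, so PexN is active.
With repressor CilJ bound, *mibD* is not transcribed.
So MibD is not produced.
With no repressor bound, *vorX* is transcribed.
So VorX is produced and active.
With repressor VorX bound, *qilM* is not transcribed.
So QilM is not produced.
Activator HaxR is present, so *qilH* is transcribed.

ON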